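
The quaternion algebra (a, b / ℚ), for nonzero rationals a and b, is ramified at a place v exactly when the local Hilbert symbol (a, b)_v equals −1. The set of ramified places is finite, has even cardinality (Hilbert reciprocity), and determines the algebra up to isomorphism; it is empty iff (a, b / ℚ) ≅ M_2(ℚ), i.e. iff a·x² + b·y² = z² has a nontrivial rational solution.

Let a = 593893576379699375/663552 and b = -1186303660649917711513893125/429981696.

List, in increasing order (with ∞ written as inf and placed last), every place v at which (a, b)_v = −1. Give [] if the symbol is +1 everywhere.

[13, 19]

Mod squares: a ≡ 8398, b ≡ -475709. Check v ∈ {∞, 2, 3, 5, 13, 17, 19, 23, 37, 43}.
v=13: a=13^3·(≡3), b=13^5·(≡6) mod 13; (3|13)=+1, (6|13)=-1; (−1)^{3·5·6}·(+1)^5·(-1)^3 = -1.
v=19: a=19^1·(≡7), b=19^2·(≡14) mod 19; (7|19)=+1, (14|19)=-1; (−1)^{1·2·9}·(+1)^2·(-1)^1 = -1.
v=∞: 8398 > 0 and -475709 < 0  ⇒  (a,b)_∞ = +1.
v=43: a=43^2·(≡6), b=43^3·(≡16) mod 43; (6|43)=+1, (16|43)=+1; (−1)^{2·3·21}·(+1)^3·(+1)^2 = +1.
v=2: v_2(a)=-13, v_2(b)=-16; units ≡ 7, 3 (mod 8); ε·ε+αω+βω = 1·1+-13·1+-16·0 ≡ 0  ⇒  (a,b)_2 = +1.
v=3: a=3^-4·(≡1), b=3^-8·(≡1) mod 3; (1|3)=+1, (1|3)=+1; (−1)^{-4·-8·1}·(+1)^-8·(+1)^-4 = +1.
v=5: a=5^4·(≡2), b=5^4·(≡1) mod 5; (2|5)=-1, (1|5)=+1; (−1)^{4·4·2}·(-1)^4·(+1)^4 = +1.
v=23: a=23^2·(≡16), b=23^3·(≡10) mod 23; (16|23)=+1, (10|23)=-1; (−1)^{2·3·11}·(+1)^3·(-1)^2 = +1.
v=37: a=37^2·(≡3), b=37^3·(≡17) mod 37; (3|37)=+1, (17|37)=-1; (−1)^{2·3·18}·(+1)^3·(-1)^2 = +1.
v=17: a=17^1·(≡16), b=17^2·(≡8) mod 17; (16|17)=+1, (8|17)=+1; (−1)^{1·2·8}·(+1)^2·(+1)^1 = +1.
|Ram(8398, -475709)| = 2, even; anisotropic at {13, 19}.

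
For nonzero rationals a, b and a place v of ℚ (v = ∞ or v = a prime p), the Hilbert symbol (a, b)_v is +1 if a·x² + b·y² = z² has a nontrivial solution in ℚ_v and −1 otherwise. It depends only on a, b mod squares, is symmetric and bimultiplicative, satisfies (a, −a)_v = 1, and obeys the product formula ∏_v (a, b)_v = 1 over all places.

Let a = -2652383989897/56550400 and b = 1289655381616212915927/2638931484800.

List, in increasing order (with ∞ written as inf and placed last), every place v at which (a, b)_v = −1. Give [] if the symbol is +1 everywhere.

[2, 3, 19, 29]

(a, b) ≡ (-12673, 174) mod (ℚ^×)²; places V = {2, 3, 5, 7, 13, 17, 19, 23, 29, 37, 47, ∞}.
(a,b)_29: α=1, u≡15; β=3, v≡22 (mod 29); (15|29)=-1, (22|29)=+1; sign (−1)^0·-1^3·+1^1 = -1.
(a,b)_7: α=0, u≡4; β=2, v≡3 (mod 7); (4|7)=+1, (3|7)=-1; sign (−1)^0·+1^2·-1^0 = +1.
(a,b)_∞: sgn(-12673)=−, sgn(174)=+, so +1.
(a,b)_5: α=-2, u≡3; β=-2, v≡1 (mod 5); (3|5)=-1, (1|5)=+1; sign (−1)^0·-1^-2·+1^-2 = +1.
(a,b)_17: α=2, u≡13; β=2, v≡15 (mod 17); (13|17)=+1, (15|17)=+1; sign (−1)^0·+1^2·+1^2 = +1.
(a,b)_47: α=-2, u≡21; β=-4, v≡26 (mod 47); (21|47)=+1, (26|47)=-1; sign (−1)^0·+1^-4·-1^-2 = +1.
(a,b)_13: α=0, u≡6; β=-2, v≡6 (mod 13); (6|13)=-1, (6|13)=-1; sign (−1)^0·-1^-2·-1^0 = +1.
(a,b)_3: α=0, u≡2; β=3, v≡1 (mod 3); (2|3)=-1, (1|3)=+1; sign (−1)^0·-1^3·+1^0 = -1.
(a,b)_23: α=3, u≡18; β=4, v≡8 (mod 23); (18|23)=+1, (8|23)=+1; sign (−1)^0·+1^4·+1^3 = +1.
(a,b)_37: α=2, u≡24; β=2, v≡28 (mod 37); (24|37)=-1, (28|37)=+1; sign (−1)^0·-1^2·+1^2 = +1.
(a,b)_19: α=1, u≡11; β=2, v≡3 (mod 19); (11|19)=+1, (3|19)=-1; sign (−1)^0·+1^2·-1^1 = -1.
(a,b)_2: α=-10, β=-7; u≡7, v≡7 (mod 8); ε(u)ε(v)=1·1, αω(v)=-10·0, βω(u)=-7·0; sum ≡ 1  ⇒  -1.
|Ram(-12673, 174)| = 4, even; anisotropic at {2, 3, 19, 29}.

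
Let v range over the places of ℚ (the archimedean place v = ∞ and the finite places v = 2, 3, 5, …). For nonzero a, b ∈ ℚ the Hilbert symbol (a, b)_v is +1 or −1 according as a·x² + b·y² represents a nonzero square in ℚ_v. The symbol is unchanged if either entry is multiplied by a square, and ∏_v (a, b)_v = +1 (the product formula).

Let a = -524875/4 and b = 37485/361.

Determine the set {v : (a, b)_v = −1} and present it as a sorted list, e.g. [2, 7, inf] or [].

[5, 13]

(a, b) ≡ (-20995, 85) mod (ℚ^×)²; places V = {2, 3, 5, 7, 13, 17, 19, ∞}.
(a,b)_13: α=1, u≡4; β=0, v≡11 (mod 13); (4|13)=+1, (11|13)=-1; sign (−1)^0·+1^0·-1^1 = -1.
(a,b)_2: α=-2, β=0; u≡5, v≡5 (mod 8); ε(u)ε(v)=0·0, αω(v)=-2·1, βω(u)=0·1; sum ≡ 0  ⇒  +1.
(a,b)_7: α=0, u≡5; β=2, v≡4 (mod 7); (5|7)=-1, (4|7)=+1; sign (−1)^0·-1^2·+1^0 = +1.
(a,b)_∞: sgn(-20995)=−, sgn(85)=+, so +1.
(a,b)_3: α=0, u≡2; β=2, v≡1 (mod 3); (2|3)=-1, (1|3)=+1; sign (−1)^0·-1^2·+1^0 = +1.
(a,b)_19: α=1, u≡5; β=-2, v≡17 (mod 19); (5|19)=+1, (17|19)=+1; sign (−1)^0·+1^-2·+1^1 = +1.
(a,b)_17: α=1, u≡12; β=1, v≡3 (mod 17); (12|17)=-1, (3|17)=-1; sign (−1)^0·-1^1·-1^1 = +1.
(a,b)_5: α=3, u≡4; β=1, v≡2 (mod 5); (4|5)=+1, (2|5)=-1; sign (−1)^0·+1^1·-1^3 = -1.
(-20995, 85 / ℚ) ramifies at {5, 13}: a division algebra.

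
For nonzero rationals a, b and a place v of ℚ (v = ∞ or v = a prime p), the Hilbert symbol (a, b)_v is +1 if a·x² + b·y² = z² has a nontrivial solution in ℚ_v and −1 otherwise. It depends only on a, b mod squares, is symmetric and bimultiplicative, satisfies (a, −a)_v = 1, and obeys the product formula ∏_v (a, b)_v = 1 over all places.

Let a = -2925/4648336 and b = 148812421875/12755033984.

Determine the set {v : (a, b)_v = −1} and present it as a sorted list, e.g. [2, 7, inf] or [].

Mod squares: a ≡ -13, b ≡ 2730. Check v ∈ {∞, 2, 3, 5, 7, 11, 13, 17}.
v=3: a=3^2·(≡2), b=3^1·(≡1) mod 3; (2|3)=-1, (1|3)=+1; (−1)^{2·1·1}·(-1)^1·(+1)^2 = -1.
v=17: a=17^0·(≡15), b=17^2·(≡10) mod 17; (15|17)=+1, (10|17)=-1; (−1)^{0·2·8}·(+1)^2·(-1)^0 = +1.
v=2: v_2(a)=-4, v_2(b)=-7; units ≡ 3, 5 (mod 8); ε·ε+αω+βω = 1·0+-4·1+-7·1 ≡ 1  ⇒  (a,b)_2 = -1.
v=∞: -13 < 0 and 2730 > 0  ⇒  (a,b)_∞ = +1.
v=13: a=13^1·(≡12), b=13^3·(≡5) mod 13; (12|13)=+1, (5|13)=-1; (−1)^{1·3·6}·(+1)^3·(-1)^1 = -1.
v=11: a=11^-2·(≡3), b=11^-2·(≡2) mod 11; (3|11)=+1, (2|11)=-1; (−1)^{-2·-2·5}·(+1)^-2·(-1)^-2 = +1.
v=5: a=5^2·(≡3), b=5^7·(≡1) mod 5; (3|5)=-1, (1|5)=+1; (−1)^{2·7·2}·(-1)^7·(+1)^2 = -1.
v=7: a=7^-4·(≡2), b=7^-7·(≡3) mod 7; (2|7)=+1, (3|7)=-1; (−1)^{-4·-7·3}·(+1)^-7·(-1)^-4 = +1.
|Ram(-13, 2730)| = 4, even; anisotropic at {2, 3, 5, 13}.

[2, 3, 5, 13]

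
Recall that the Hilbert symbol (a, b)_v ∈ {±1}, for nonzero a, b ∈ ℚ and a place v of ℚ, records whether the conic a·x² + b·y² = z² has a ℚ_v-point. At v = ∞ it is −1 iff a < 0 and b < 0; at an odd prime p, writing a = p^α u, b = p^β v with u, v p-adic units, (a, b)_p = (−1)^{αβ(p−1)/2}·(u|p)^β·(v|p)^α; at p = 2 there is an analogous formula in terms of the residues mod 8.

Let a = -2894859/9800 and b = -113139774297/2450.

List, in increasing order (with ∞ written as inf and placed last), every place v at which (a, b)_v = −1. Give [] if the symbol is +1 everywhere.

Mod squares: a ≡ -22, b ≡ -7106. Check v ∈ {∞, 2, 3, 5, 7, 11, 17, 19}.
v=3: a=3^6·(≡2), b=3^6·(≡1) mod 3; (2|3)=-1, (1|3)=+1; (−1)^{6·6·1}·(-1)^6·(+1)^6 = +1.
v=7: a=7^-2·(≡3), b=7^-2·(≡3) mod 7; (3|7)=-1, (3|7)=-1; (−1)^{-2·-2·3}·(-1)^-2·(-1)^-2 = +1.
v=∞: -22 < 0 and -7106 < 0  ⇒  (a,b)_∞ = -1.
v=5: a=5^-2·(≡3), b=5^-2·(≡1) mod 5; (3|5)=-1, (1|5)=+1; (−1)^{-2·-2·2}·(-1)^-2·(+1)^-2 = +1.
v=17: a=17^0·(≡11), b=17^1·(≡6) mod 17; (11|17)=-1, (6|17)=-1; (−1)^{0·1·8}·(-1)^1·(-1)^0 = -1.
v=19: a=19^2·(≡5), b=19^3·(≡5) mod 19; (5|19)=+1, (5|19)=+1; (−1)^{2·3·9}·(+1)^3·(+1)^2 = +1.
v=11: a=11^1·(≡5), b=11^3·(≡3) mod 11; (5|11)=+1, (3|11)=+1; (−1)^{1·3·5}·(+1)^3·(+1)^1 = -1.
v=2: v_2(a)=-3, v_2(b)=-1; units ≡ 5, 7 (mod 8); ε·ε+αω+βω = 0·1+-3·0+-1·1 ≡ 1  ⇒  (a,b)_2 = -1.
Ram(-22, -7106) = {2, 11, 17, ∞}; no ℚ_2-point on the conic.

[2, 11, 17, inf]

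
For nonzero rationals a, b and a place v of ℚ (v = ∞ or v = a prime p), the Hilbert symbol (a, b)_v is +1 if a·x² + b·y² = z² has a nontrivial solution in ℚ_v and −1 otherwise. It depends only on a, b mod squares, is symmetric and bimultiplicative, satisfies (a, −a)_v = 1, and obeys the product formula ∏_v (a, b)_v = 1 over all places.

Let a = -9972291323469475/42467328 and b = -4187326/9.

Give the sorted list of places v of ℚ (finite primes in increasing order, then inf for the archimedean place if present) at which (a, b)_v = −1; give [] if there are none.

[2, inf]

Mod squares: a ≡ -182, b ≡ -286. Check v ∈ {∞, 2, 3, 5, 7, 11, 13}.
v=13: a=13^3·(≡10), b=13^1·(≡10) mod 13; (10|13)=+1, (10|13)=+1; (−1)^{3·1·6}·(+1)^1·(+1)^3 = +1.
v=2: v_2(a)=-19, v_2(b)=1; units ≡ 5, 1 (mod 8); ε·ε+αω+βω = 0·0+-19·0+1·1 ≡ 1  ⇒  (a,b)_2 = -1.
v=3: a=3^-4·(≡1), b=3^-2·(≡2) mod 3; (1|3)=+1, (2|3)=-1; (−1)^{-4·-2·1}·(+1)^-2·(-1)^-4 = +1.
v=11: a=11^10·(≡4), b=11^5·(≡2) mod 11; (4|11)=+1, (2|11)=-1; (−1)^{10·5·5}·(+1)^5·(-1)^10 = +1.
v=∞: -182 < 0 and -286 < 0  ⇒  (a,b)_∞ = -1.
v=7: a=7^1·(≡2), b=7^0·(≡2) mod 7; (2|7)=+1, (2|7)=+1; (−1)^{1·0·3}·(+1)^0·(+1)^1 = +1.
v=5: a=5^2·(≡2), b=5^0·(≡1) mod 5; (2|5)=-1, (1|5)=+1; (−1)^{2·0·2}·(-1)^0·(+1)^2 = +1.
Ram(-182, -286) = {2, ∞}; no ℚ_2-point on the conic.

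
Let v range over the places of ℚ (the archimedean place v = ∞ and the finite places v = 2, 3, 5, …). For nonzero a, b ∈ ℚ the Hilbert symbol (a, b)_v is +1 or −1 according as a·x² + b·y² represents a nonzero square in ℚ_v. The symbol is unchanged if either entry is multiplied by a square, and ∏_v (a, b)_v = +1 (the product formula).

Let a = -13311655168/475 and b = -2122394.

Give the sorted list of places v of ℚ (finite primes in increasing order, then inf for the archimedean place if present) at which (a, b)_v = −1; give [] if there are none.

[43, inf]

Mod squares: a ≡ -20162743, b ≡ -2122394. Check v ∈ {∞, 2, 5, 7, 19, 23, 29, 37, 43}.
v=2: v_2(a)=8, v_2(b)=1; units ≡ 1, 3 (mod 8); ε·ε+αω+βω = 0·1+8·1+1·0 ≡ 0  ⇒  (a,b)_2 = +1.
v=43: a=43^1·(≡25), b=43^1·(≡6) mod 43; (25|43)=+1, (6|43)=+1; (−1)^{1·1·21}·(+1)^1·(+1)^1 = -1.
v=5: a=5^-2·(≡3), b=5^0·(≡1) mod 5; (3|5)=-1, (1|5)=+1; (−1)^{-2·0·2}·(-1)^0·(+1)^-2 = +1.
v=29: a=29^1·(≡2), b=29^1·(≡10) mod 29; (2|29)=-1, (10|29)=-1; (−1)^{1·1·14}·(-1)^1·(-1)^1 = +1.
v=37: a=37^1·(≡1), b=37^1·(≡25) mod 37; (1|37)=+1, (25|37)=+1; (−1)^{1·1·18}·(+1)^1·(+1)^1 = +1.
v=∞: -20162743 < 0 and -2122394 < 0  ⇒  (a,b)_∞ = -1.
v=7: a=7^2·(≡2), b=7^0·(≡6) mod 7; (2|7)=+1, (6|7)=-1; (−1)^{2·0·3}·(+1)^0·(-1)^2 = +1.
v=19: a=19^-1·(≡13), b=19^0·(≡1) mod 19; (13|19)=-1, (1|19)=+1; (−1)^{-1·0·9}·(-1)^0·(+1)^-1 = +1.
v=23: a=23^1·(≡4), b=23^1·(≡21) mod 23; (4|23)=+1, (21|23)=-1; (−1)^{1·1·11}·(+1)^1·(-1)^1 = +1.
Ram(-20162743, -2122394) = {43, ∞}; no ℚ_43-point on the conic.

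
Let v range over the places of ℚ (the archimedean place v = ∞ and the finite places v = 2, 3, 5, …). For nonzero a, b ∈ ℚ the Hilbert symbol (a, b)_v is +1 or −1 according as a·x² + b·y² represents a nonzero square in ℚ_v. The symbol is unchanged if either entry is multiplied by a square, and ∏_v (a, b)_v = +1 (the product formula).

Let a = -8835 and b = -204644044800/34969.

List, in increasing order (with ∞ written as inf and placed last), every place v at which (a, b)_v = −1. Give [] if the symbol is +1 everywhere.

(a, b) ≡ (-8835, -222053) mod (ℚ^×)²; places V = {2, 3, 5, 11, 13, 17, 19, 29, 31, ∞}.
(a,b)_31: α=1, u≡25; β=1, v≡29 (mod 31); (25|31)=+1, (29|31)=-1; sign (−1)^1·+1^1·-1^1 = +1.
(a,b)_29: α=0, u≡10; β=1, v≡25 (mod 29); (10|29)=-1, (25|29)=+1; sign (−1)^0·-1^1·+1^0 = -1.
(a,b)_11: α=0, u≡9; β=-2, v≡1 (mod 11); (9|11)=+1, (1|11)=+1; sign (−1)^0·+1^-2·+1^0 = +1.
(a,b)_13: α=0, u≡5; β=1, v≡9 (mod 13); (5|13)=-1, (9|13)=+1; sign (−1)^0·-1^1·+1^0 = -1.
(a,b)_19: α=1, u≡10; β=1, v≡1 (mod 19); (10|19)=-1, (1|19)=+1; sign (−1)^1·-1^1·+1^1 = +1.
(a,b)_∞: sgn(-8835)=−, sgn(-222053)=−, so -1.
(a,b)_3: α=1, u≡1; β=2, v≡1 (mod 3); (1|3)=+1, (1|3)=+1; sign (−1)^0·+1^2·+1^1 = +1.
(a,b)_5: α=1, u≡3; β=2, v≡2 (mod 5); (3|5)=-1, (2|5)=-1; sign (−1)^0·-1^2·-1^1 = -1.
(a,b)_2: α=0, β=12; u≡5, v≡3 (mod 8); ε(u)ε(v)=0·1, αω(v)=0·1, βω(u)=12·1; sum ≡ 0  ⇒  +1.
(a,b)_17: α=0, u≡5; β=-2, v≡15 (mod 17); (5|17)=-1, (15|17)=+1; sign (−1)^0·-1^-2·+1^0 = +1.
(-8835, -222053 / ℚ) ramifies at {5, 13, 29, ∞}: a division algebra.

[5, 13, 29, inf]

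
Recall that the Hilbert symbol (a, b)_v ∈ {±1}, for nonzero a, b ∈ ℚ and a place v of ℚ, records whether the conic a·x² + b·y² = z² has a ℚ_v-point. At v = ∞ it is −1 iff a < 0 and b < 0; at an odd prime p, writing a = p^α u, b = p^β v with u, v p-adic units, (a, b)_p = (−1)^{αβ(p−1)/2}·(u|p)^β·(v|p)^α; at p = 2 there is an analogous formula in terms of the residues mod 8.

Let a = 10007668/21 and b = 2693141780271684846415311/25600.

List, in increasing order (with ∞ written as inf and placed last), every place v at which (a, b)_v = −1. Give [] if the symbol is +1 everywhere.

[3, 7, 31, 41]

(a, b) ≡ (434217, 2545814271) mod (ℚ^×)²; places V = {2, 3, 5, 7, 11, 13, 23, 29, 31, 41, ∞}.
(a,b)_7: α=-1, u≡2; β=1, v≡1 (mod 7); (2|7)=+1, (1|7)=+1; sign (−1)^1·+1^1·+1^-1 = -1.
(a,b)_13: α=0, u≡1; β=3, v≡9 (mod 13); (1|13)=+1, (9|13)=+1; sign (−1)^0·+1^3·+1^0 = +1.
(a,b)_11: α=2, u≡1; β=5, v≡4 (mod 11); (1|11)=+1, (4|11)=+1; sign (−1)^0·+1^5·+1^2 = +1.
(a,b)_41: α=0, u≡38; β=1, v≡13 (mod 41); (38|41)=-1, (13|41)=-1; sign (−1)^0·-1^1·-1^0 = -1.
(a,b)_29: α=1, u≡1; β=3, v≡25 (mod 29); (1|29)=+1, (25|29)=+1; sign (−1)^0·+1^3·+1^1 = +1.
(a,b)_5: α=0, u≡3; β=-2, v≡4 (mod 5); (3|5)=-1, (4|5)=+1; sign (−1)^0·-1^-2·+1^0 = +1.
(a,b)_∞: sgn(434217)=+, sgn(2545814271)=+, so +1.
(a,b)_23: α=1, u≡22; β=3, v≡16 (mod 23); (22|23)=-1, (16|23)=+1; sign (−1)^1·-1^3·+1^1 = +1.
(a,b)_2: α=2, β=-10; u≡1, v≡7 (mod 8); ε(u)ε(v)=0·1, αω(v)=2·0, βω(u)=-10·0; sum ≡ 0  ⇒  +1.
(a,b)_3: α=-1, u≡1; β=1, v≡1 (mod 3); (1|3)=+1, (1|3)=+1; sign (−1)^1·+1^1·+1^-1 = -1.
(a,b)_31: α=1, u≡13; β=3, v≡12 (mod 31); (13|31)=-1, (12|31)=-1; sign (−1)^1·-1^3·-1^1 = -1.
(434217, 2545814271 / ℚ) ramifies at {3, 7, 31, 41}: a division algebra.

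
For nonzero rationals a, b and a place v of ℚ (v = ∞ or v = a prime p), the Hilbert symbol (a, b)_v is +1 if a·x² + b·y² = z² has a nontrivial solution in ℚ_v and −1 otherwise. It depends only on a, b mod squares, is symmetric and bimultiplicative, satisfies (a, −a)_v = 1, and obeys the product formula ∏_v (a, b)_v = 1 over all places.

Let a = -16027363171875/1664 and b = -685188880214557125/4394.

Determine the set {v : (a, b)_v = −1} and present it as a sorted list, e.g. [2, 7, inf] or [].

[3, 5, 11, inf]

Mod squares: a ≡ -78, b ≡ -4290. Check v ∈ {∞, 2, 3, 5, 11, 13, 17, 41}.
v=5: a=5^6·(≡3), b=5^3·(≡2) mod 5; (3|5)=-1, (2|5)=-1; (−1)^{6·3·2}·(-1)^3·(-1)^6 = -1.
v=41: a=41^4·(≡1), b=41^6·(≡26) mod 41; (1|41)=+1, (26|41)=-1; (−1)^{4·6·20}·(+1)^6·(-1)^4 = +1.
v=13: a=13^-1·(≡8), b=13^-3·(≡11) mod 13; (8|13)=-1, (11|13)=-1; (−1)^{-1·-3·6}·(-1)^-3·(-1)^-1 = +1.
v=3: a=3^1·(≡1), b=3^1·(≡1) mod 3; (1|3)=+1, (1|3)=+1; (−1)^{1·1·1}·(+1)^1·(+1)^1 = -1.
v=11: a=11^2·(≡2), b=11^3·(≡7) mod 11; (2|11)=-1, (7|11)=-1; (−1)^{2·3·5}·(-1)^3·(-1)^2 = -1.
v=17: a=17^0·(≡7), b=17^2·(≡5) mod 17; (7|17)=-1, (5|17)=-1; (−1)^{0·2·8}·(-1)^2·(-1)^0 = +1.
v=2: v_2(a)=-7, v_2(b)=-1; units ≡ 1, 7 (mod 8); ε·ε+αω+βω = 0·1+-7·0+-1·0 ≡ 0  ⇒  (a,b)_2 = +1.
v=∞: -78 < 0 and -4290 < 0  ⇒  (a,b)_∞ = -1.
(-78, -4290 / ℚ) ramifies at {3, 5, 11, ∞}: a division algebra.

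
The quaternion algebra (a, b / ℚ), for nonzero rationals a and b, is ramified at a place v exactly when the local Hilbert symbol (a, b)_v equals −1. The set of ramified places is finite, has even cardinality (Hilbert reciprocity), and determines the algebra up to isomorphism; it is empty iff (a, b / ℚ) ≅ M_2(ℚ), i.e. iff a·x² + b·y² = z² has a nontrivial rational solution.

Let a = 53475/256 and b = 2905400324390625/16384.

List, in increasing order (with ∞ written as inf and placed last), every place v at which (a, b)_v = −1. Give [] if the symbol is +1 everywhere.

(a, b) ≡ (2139, 40641) mod (ℚ^×)²; places V = {2, 3, 5, 19, 23, 31, ∞}.
(a,b)_19: α=0, u≡1; β=1, v≡17 (mod 19); (1|19)=+1, (17|19)=+1; sign (−1)^0·+1^1·+1^0 = +1.
(a,b)_2: α=-8, β=-14; u≡3, v≡1 (mod 8); ε(u)ε(v)=1·0, αω(v)=-8·0, βω(u)=-14·1; sum ≡ 0  ⇒  +1.
(a,b)_3: α=1, u≡2; β=3, v≡2 (mod 3); (2|3)=-1, (2|3)=-1; sign (−1)^1·-1^3·-1^1 = -1.
(a,b)_23: α=1, u≡16; β=3, v≡19 (mod 23); (16|23)=+1, (19|23)=-1; sign (−1)^1·+1^3·-1^1 = +1.
(a,b)_5: α=2, u≡4; β=6, v≡4 (mod 5); (4|5)=+1, (4|5)=+1; sign (−1)^0·+1^6·+1^2 = +1.
(a,b)_31: α=1, u≡18; β=3, v≡14 (mod 31); (18|31)=+1, (14|31)=+1; sign (−1)^1·+1^3·+1^1 = -1.
(a,b)_∞: sgn(2139)=+, sgn(40641)=+, so +1.
(2139, 40641 / ℚ) ramifies at {3, 31}: a division algebra.

[3, 31]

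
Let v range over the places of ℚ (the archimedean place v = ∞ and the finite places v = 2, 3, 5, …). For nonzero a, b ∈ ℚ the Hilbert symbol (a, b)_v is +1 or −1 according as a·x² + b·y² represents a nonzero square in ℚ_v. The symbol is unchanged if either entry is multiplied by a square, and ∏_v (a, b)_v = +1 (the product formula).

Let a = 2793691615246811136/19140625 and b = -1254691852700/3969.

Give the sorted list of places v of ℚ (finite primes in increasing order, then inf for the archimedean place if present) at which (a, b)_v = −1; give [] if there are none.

[13, 29]

(a, b) ≡ (14326, -143) mod (ℚ^×)²; places V = {2, 3, 5, 7, 11, 13, 17, 19, 29, ∞}.
(a,b)_5: α=-8, u≡4; β=2, v≡3 (mod 5); (4|5)=+1, (3|5)=-1; sign (−1)^0·+1^2·-1^-8 = +1.
(a,b)_3: α=4, u≡1; β=-4, v≡1 (mod 3); (1|3)=+1, (1|3)=+1; sign (−1)^0·+1^-4·+1^4 = +1.
(a,b)_∞: sgn(14326)=+, sgn(-143)=−, so +1.
(a,b)_17: α=0, u≡11; β=2, v≡5 (mod 17); (11|17)=-1, (5|17)=-1; sign (−1)^0·-1^2·-1^0 = +1.
(a,b)_13: α=1, u≡3; β=1, v≡6 (mod 13); (3|13)=+1, (6|13)=-1; sign (−1)^0·+1^1·-1^1 = -1.
(a,b)_7: α=-2, u≡1; β=-2, v≡2 (mod 7); (1|7)=+1, (2|7)=+1; sign (−1)^0·+1^-2·+1^-2 = +1.
(a,b)_19: α=3, u≡18; β=2, v≡6 (mod 19); (18|19)=-1, (6|19)=+1; sign (−1)^0·-1^2·+1^3 = +1.
(a,b)_29: α=3, u≡25; β=2, v≡12 (mod 29); (25|29)=+1, (12|29)=-1; sign (−1)^0·+1^2·-1^3 = -1.
(a,b)_11: α=2, u≡5; β=1, v≡3 (mod 11); (5|11)=+1, (3|11)=+1; sign (−1)^0·+1^1·+1^2 = +1.
(a,b)_2: α=17, β=2; u≡3, v≡1 (mod 8); ε(u)ε(v)=1·0, αω(v)=17·0, βω(u)=2·1; sum ≡ 0  ⇒  +1.
Ram(14326, -143) = {13, 29}; no ℚ_13-point on the conic.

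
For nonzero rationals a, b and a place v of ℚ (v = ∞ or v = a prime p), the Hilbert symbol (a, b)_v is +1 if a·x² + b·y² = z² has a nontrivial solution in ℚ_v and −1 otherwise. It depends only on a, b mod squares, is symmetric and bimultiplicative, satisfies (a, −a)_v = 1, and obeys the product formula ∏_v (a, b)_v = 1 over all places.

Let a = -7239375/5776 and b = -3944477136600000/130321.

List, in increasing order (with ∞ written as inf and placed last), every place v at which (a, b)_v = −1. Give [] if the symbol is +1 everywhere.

[5, 11, 13, inf]

(a, b) ≡ (-143, -15) mod (ℚ^×)²; places V = {2, 3, 5, 7, 11, 13, 19, ∞}.
(a,b)_2: α=-4, β=6; u≡1, v≡1 (mod 8); ε(u)ε(v)=0·0, αω(v)=-4·0, βω(u)=6·0; sum ≡ 0  ⇒  +1.
(a,b)_19: α=-2, u≡11; β=-4, v≡7 (mod 19); (11|19)=+1, (7|19)=+1; sign (−1)^0·+1^-4·+1^-2 = +1.
(a,b)_3: α=4, u≡1; β=9, v≡1 (mod 3); (1|3)=+1, (1|3)=+1; sign (−1)^0·+1^9·+1^4 = +1.
(a,b)_13: α=1, u≡8; β=2, v≡2 (mod 13); (8|13)=-1, (2|13)=-1; sign (−1)^0·-1^2·-1^1 = -1.
(a,b)_5: α=4, u≡2; β=5, v≡3 (mod 5); (2|5)=-1, (3|5)=-1; sign (−1)^0·-1^5·-1^4 = -1.
(a,b)_11: α=1, u≡5; β=2, v≡7 (mod 11); (5|11)=+1, (7|11)=-1; sign (−1)^0·+1^2·-1^1 = -1.
(a,b)_∞: sgn(-143)=−, sgn(-15)=−, so -1.
(a,b)_7: α=0, u≡4; β=2, v≡3 (mod 7); (4|7)=+1, (3|7)=-1; sign (−1)^0·+1^2·-1^0 = +1.
Ram(-143, -15) = {5, 11, 13, ∞}; no ℚ_5-point on the conic.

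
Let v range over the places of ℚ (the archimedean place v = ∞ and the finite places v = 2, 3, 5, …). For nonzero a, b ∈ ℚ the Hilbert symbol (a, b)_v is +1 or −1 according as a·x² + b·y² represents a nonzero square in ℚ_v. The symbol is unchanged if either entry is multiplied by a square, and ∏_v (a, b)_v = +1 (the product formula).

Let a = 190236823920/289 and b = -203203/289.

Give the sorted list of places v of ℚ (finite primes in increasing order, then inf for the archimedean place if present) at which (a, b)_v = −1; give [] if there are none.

(a, b) ≡ (55, -4147) mod (ℚ^×)²; places V = {2, 3, 5, 7, 11, 13, 17, 29, ∞}.
(a,b)_3: α=2, u≡1; β=0, v≡2 (mod 3); (1|3)=+1, (2|3)=-1; sign (−1)^0·+1^0·-1^2 = +1.
(a,b)_5: α=1, u≡1; β=0, v≡3 (mod 5); (1|5)=+1, (3|5)=-1; sign (−1)^0·+1^0·-1^1 = -1.
(a,b)_13: α=4, u≡9; β=1, v≡7 (mod 13); (9|13)=+1, (7|13)=-1; sign (−1)^0·+1^1·-1^4 = +1.
(a,b)_2: α=4, β=0; u≡7, v≡5 (mod 8); ε(u)ε(v)=1·0, αω(v)=4·1, βω(u)=0·0; sum ≡ 0  ⇒  +1.
(a,b)_11: α=1, u≡5; β=1, v≡6 (mod 11); (5|11)=+1, (6|11)=-1; sign (−1)^1·+1^1·-1^1 = +1.
(a,b)_7: α=0, u≡5; β=2, v≡2 (mod 7); (5|7)=-1, (2|7)=+1; sign (−1)^0·-1^2·+1^0 = +1.
(a,b)_17: α=-2, u≡1; β=-2, v≡15 (mod 17); (1|17)=+1, (15|17)=+1; sign (−1)^0·+1^-2·+1^-2 = +1.
(a,b)_∞: sgn(55)=+, sgn(-4147)=−, so +1.
(a,b)_29: α=2, u≡12; β=1, v≡18 (mod 29); (12|29)=-1, (18|29)=-1; sign (−1)^0·-1^1·-1^2 = -1.
Ram(55, -4147) = {5, 29}; no ℚ_5-point on the conic.

[5, 29]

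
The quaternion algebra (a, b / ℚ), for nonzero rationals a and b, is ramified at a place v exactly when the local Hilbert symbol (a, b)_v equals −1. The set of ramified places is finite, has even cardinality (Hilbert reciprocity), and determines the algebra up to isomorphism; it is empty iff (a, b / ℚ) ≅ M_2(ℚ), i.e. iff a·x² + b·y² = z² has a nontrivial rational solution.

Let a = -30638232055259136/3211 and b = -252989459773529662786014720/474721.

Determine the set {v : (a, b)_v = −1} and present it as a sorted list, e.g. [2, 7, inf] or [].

[2, 7, 11, 23, 41, inf]

(a, b) ≡ (-1254, -41388270) mod (ℚ^×)²; places V = {2, 3, 5, 7, 11, 13, 17, 19, 23, 41, 53, ∞}.
(a,b)_5: α=0, u≡4; β=1, v≡1 (mod 5); (4|5)=+1, (1|5)=+1; sign (−1)^0·+1^1·+1^0 = +1.
(a,b)_53: α=0, u≡12; β=-2, v≡47 (mod 53); (12|53)=-1, (47|53)=+1; sign (−1)^0·-1^-2·+1^0 = +1.
(a,b)_41: α=2, u≡13; β=3, v≡16 (mod 41); (13|41)=-1, (16|41)=+1; sign (−1)^0·-1^3·+1^2 = -1.
(a,b)_∞: sgn(-1254)=−, sgn(-41388270)=−, so -1.
(a,b)_13: α=-2, u≡5; β=-2, v≡4 (mod 13); (5|13)=-1, (4|13)=+1; sign (−1)^0·-1^-2·+1^-2 = +1.
(a,b)_19: α=-1, u≡10; β=1, v≡1 (mod 19); (10|19)=-1, (1|19)=+1; sign (−1)^1·-1^1·+1^-1 = +1.
(a,b)_17: α=2, u≡4; β=4, v≡13 (mod 17); (4|17)=+1, (13|17)=+1; sign (−1)^0·+1^4·+1^2 = +1.
(a,b)_3: α=3, u≡2; β=9, v≡1 (mod 3); (2|3)=-1, (1|3)=+1; sign (−1)^1·-1^9·+1^3 = +1.
(a,b)_11: α=1, u≡10; β=1, v≡10 (mod 11); (10|11)=-1, (10|11)=-1; sign (−1)^1·-1^1·-1^1 = -1.
(a,b)_23: α=2, u≡15; β=3, v≡22 (mod 23); (15|23)=-1, (22|23)=-1; sign (−1)^0·-1^3·-1^2 = -1.
(a,b)_2: α=13, β=9; u≡5, v≡1 (mod 8); ε(u)ε(v)=0·0, αω(v)=13·0, βω(u)=9·1; sum ≡ 1  ⇒  -1.
(a,b)_7: α=2, u≡3; β=3, v≡3 (mod 7); (3|7)=-1, (3|7)=-1; sign (−1)^0·-1^3·-1^2 = -1.
Ram(-1254, -41388270) = {2, 7, 11, 23, 41, ∞}; no ℚ_2-point on the conic.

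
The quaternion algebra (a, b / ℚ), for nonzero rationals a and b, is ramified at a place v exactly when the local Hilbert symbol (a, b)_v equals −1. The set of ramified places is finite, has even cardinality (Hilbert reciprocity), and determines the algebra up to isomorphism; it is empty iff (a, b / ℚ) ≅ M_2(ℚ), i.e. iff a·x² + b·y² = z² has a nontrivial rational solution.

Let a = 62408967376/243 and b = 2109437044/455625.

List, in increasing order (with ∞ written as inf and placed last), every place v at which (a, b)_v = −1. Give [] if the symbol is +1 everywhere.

(a, b) ≡ (24087, 25789) mod (ℚ^×)²; places V = {2, 3, 5, 7, 11, 13, 17, 31, 37, 41, ∞}.
(a,b)_37: α=1, u≡32; β=1, v≡20 (mod 37); (32|37)=-1, (20|37)=-1; sign (−1)^0·-1^1·-1^1 = +1.
(a,b)_41: α=2, u≡20; β=1, v≡29 (mod 41); (20|41)=+1, (29|41)=-1; sign (−1)^0·+1^1·-1^2 = +1.
(a,b)_5: α=0, u≡2; β=-4, v≡1 (mod 5); (2|5)=-1, (1|5)=+1; sign (−1)^0·-1^-4·+1^0 = +1.
(a,b)_∞: sgn(24087)=+, sgn(25789)=+, so +1.
(a,b)_7: α=1, u≡2; β=0, v≡4 (mod 7); (2|7)=+1, (4|7)=+1; sign (−1)^0·+1^0·+1^1 = +1.
(a,b)_11: α=0, u≡8; β=2, v≡5 (mod 11); (8|11)=-1, (5|11)=+1; sign (−1)^0·-1^2·+1^0 = +1.
(a,b)_17: α=2, u≡2; β=1, v≡13 (mod 17); (2|17)=+1, (13|17)=+1; sign (−1)^0·+1^1·+1^2 = +1.
(a,b)_3: α=-5, u≡1; β=-6, v≡1 (mod 3); (1|3)=+1, (1|3)=+1; sign (−1)^0·+1^-6·+1^-5 = +1.
(a,b)_13: α=0, u≡6; β=2, v≡4 (mod 13); (6|13)=-1, (4|13)=+1; sign (−1)^0·-1^2·+1^0 = +1.
(a,b)_2: α=4, β=2; u≡7, v≡5 (mod 8); ε(u)ε(v)=1·0, αω(v)=4·1, βω(u)=2·0; sum ≡ 0  ⇒  +1.
(a,b)_31: α=1, u≡16; β=0, v≡28 (mod 31); (16|31)=+1, (28|31)=+1; sign (−1)^0·+1^0·+1^1 = +1.
Ram(a, b) = ∅: the form 24087·x² + 25789·y² − z² is isotropic over every ℚ_v, so by Hasse–Minkowski it is isotropic over ℚ.

[]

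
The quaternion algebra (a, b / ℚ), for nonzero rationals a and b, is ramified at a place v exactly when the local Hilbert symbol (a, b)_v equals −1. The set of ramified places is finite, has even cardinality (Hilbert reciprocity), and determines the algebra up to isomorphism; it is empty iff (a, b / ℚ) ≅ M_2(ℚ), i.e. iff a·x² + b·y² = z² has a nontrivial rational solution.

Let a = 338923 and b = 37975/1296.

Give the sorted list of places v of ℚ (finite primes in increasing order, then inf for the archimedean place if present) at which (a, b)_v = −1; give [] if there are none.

[2, 13]

(a, b) ≡ (403, 31) mod (ℚ^×)²; places V = {2, 3, 5, 7, 13, 29, 31, ∞}.
(a,b)_2: α=0, β=-4; u≡3, v≡7 (mod 8); ε(u)ε(v)=1·1, αω(v)=0·0, βω(u)=-4·1; sum ≡ 1  ⇒  -1.
(a,b)_31: α=1, u≡21; β=1, v≡18 (mod 31); (21|31)=-1, (18|31)=+1; sign (−1)^1·-1^1·+1^1 = +1.
(a,b)_29: α=2, u≡26; β=0, v≡21 (mod 29); (26|29)=-1, (21|29)=-1; sign (−1)^0·-1^0·-1^2 = +1.
(a,b)_13: α=1, u≡6; β=0, v≡6 (mod 13); (6|13)=-1, (6|13)=-1; sign (−1)^0·-1^0·-1^1 = -1.
(a,b)_5: α=0, u≡3; β=2, v≡4 (mod 5); (3|5)=-1, (4|5)=+1; sign (−1)^0·-1^2·+1^0 = +1.
(a,b)_3: α=0, u≡1; β=-4, v≡1 (mod 3); (1|3)=+1, (1|3)=+1; sign (−1)^0·+1^-4·+1^0 = +1.
(a,b)_∞: sgn(403)=+, sgn(31)=+, so +1.
(a,b)_7: α=0, u≡4; β=2, v≡5 (mod 7); (4|7)=+1, (5|7)=-1; sign (−1)^0·+1^2·-1^0 = +1.
(403, 31 / ℚ) ramifies at {2, 13}: a division algebra.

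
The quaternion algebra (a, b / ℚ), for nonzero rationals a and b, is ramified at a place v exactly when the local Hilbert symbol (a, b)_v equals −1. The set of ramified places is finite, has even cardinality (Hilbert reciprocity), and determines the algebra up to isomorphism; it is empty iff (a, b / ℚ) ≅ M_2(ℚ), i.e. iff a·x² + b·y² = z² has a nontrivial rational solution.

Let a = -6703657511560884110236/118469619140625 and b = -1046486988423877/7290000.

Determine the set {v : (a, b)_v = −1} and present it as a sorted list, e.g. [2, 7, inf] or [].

Mod squares: a ≡ -3866599, b ≡ -5797. Check v ∈ {∞, 2, 3, 5, 7, 11, 13, 17, 23, 29, 31, 43}.
v=13: a=13^2·(≡12), b=13^2·(≡9) mod 13; (12|13)=+1, (9|13)=+1; (−1)^{2·2·6}·(+1)^2·(+1)^2 = +1.
v=29: a=29^3·(≡11), b=29^2·(≡12) mod 29; (11|29)=-1, (12|29)=-1; (−1)^{3·2·14}·(-1)^2·(-1)^3 = -1.
v=∞: -3866599 < 0 and -5797 < 0  ⇒  (a,b)_∞ = -1.
v=11: a=11^1·(≡7), b=11^1·(≡9) mod 11; (7|11)=-1, (9|11)=+1; (−1)^{1·1·5}·(-1)^1·(+1)^1 = +1.
v=43: a=43^-2·(≡36), b=43^0·(≡26) mod 43; (36|43)=+1, (26|43)=-1; (−1)^{-2·0·21}·(+1)^0·(-1)^-2 = +1.
v=17: a=17^1·(≡8), b=17^1·(≡9) mod 17; (8|17)=+1, (9|17)=+1; (−1)^{1·1·8}·(+1)^1·(+1)^1 = +1.
v=31: a=31^1·(≡15), b=31^1·(≡29) mod 31; (15|31)=-1, (29|31)=-1; (−1)^{1·1·15}·(-1)^1·(-1)^1 = -1.
v=23: a=23^3·(≡21), b=23^2·(≡14) mod 23; (21|23)=-1, (14|23)=-1; (−1)^{3·2·11}·(-1)^2·(-1)^3 = -1.
v=5: a=5^-10·(≡1), b=5^-4·(≡2) mod 5; (1|5)=+1, (2|5)=-1; (−1)^{-10·-4·2}·(+1)^-4·(-1)^-10 = +1.
v=3: a=3^-8·(≡2), b=3^-6·(≡2) mod 3; (2|3)=-1, (2|3)=-1; (−1)^{-8·-6·1}·(-1)^-6·(-1)^-8 = +1.
v=2: v_2(a)=2, v_2(b)=-4; units ≡ 1, 3 (mod 8); ε·ε+αω+βω = 0·1+2·1+-4·0 ≡ 0  ⇒  (a,b)_2 = +1.
v=7: a=7^8·(≡6), b=7^4·(≡6) mod 7; (6|7)=-1, (6|7)=-1; (−1)^{8·4·3}·(-1)^4·(-1)^8 = +1.
|Ram(-3866599, -5797)| = 4, even; anisotropic at {23, 29, 31, ∞}.

[23, 29, 31, inf]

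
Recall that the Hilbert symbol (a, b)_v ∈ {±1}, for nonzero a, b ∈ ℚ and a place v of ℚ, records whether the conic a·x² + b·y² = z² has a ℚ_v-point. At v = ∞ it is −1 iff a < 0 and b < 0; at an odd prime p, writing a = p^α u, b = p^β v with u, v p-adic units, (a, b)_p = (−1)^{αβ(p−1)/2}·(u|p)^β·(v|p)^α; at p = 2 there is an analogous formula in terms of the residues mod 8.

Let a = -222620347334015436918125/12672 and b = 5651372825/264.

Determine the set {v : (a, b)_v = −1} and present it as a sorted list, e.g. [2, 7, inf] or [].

Mod squares: a ≡ -44462, b ≡ 17740338. Check v ∈ {∞, 2, 3, 5, 7, 11, 13, 19, 29, 43, 47}.
v=7: a=7^0·(≡4), b=7^1·(≡6) mod 7; (4|7)=+1, (6|7)=-1; (−1)^{0·1·3}·(+1)^1·(-1)^0 = +1.
v=13: a=13^2·(≡2), b=13^0·(≡5) mod 13; (2|13)=-1, (5|13)=-1; (−1)^{2·0·6}·(-1)^0·(-1)^2 = +1.
v=11: a=11^-1·(≡8), b=11^-1·(≡5) mod 11; (8|11)=-1, (5|11)=+1; (−1)^{-1·-1·5}·(-1)^-1·(+1)^-1 = +1.
v=47: a=47^3·(≡11), b=47^1·(≡29) mod 47; (11|47)=-1, (29|47)=-1; (−1)^{3·1·23}·(-1)^1·(-1)^3 = -1.
v=∞: -44462 < 0 and 17740338 > 0  ⇒  (a,b)_∞ = +1.
v=19: a=19^2·(≡5), b=19^1·(≡6) mod 19; (5|19)=+1, (6|19)=+1; (−1)^{2·1·9}·(+1)^1·(+1)^2 = +1.
v=5: a=5^4·(≡3), b=5^2·(≡2) mod 5; (3|5)=-1, (2|5)=-1; (−1)^{4·2·2}·(-1)^2·(-1)^4 = +1.
v=2: v_2(a)=-7, v_2(b)=-3; units ≡ 1, 1 (mod 8); ε·ε+αω+βω = 0·0+-7·0+-3·0 ≡ 0  ⇒  (a,b)_2 = +1.
v=43: a=43^3·(≡31), b=43^1·(≡9) mod 43; (31|43)=+1, (9|43)=+1; (−1)^{3·1·21}·(+1)^1·(+1)^3 = -1.
v=3: a=3^-2·(≡1), b=3^-1·(≡2) mod 3; (1|3)=+1, (2|3)=-1; (−1)^{-2·-1·1}·(+1)^-1·(-1)^-2 = +1.
v=29: a=29^4·(≡13), b=29^2·(≡1) mod 29; (13|29)=+1, (1|29)=+1; (−1)^{4·2·14}·(+1)^2·(+1)^4 = +1.
(-44462, 17740338 / ℚ) ramifies at {43, 47}: a division algebra.

[43, 47]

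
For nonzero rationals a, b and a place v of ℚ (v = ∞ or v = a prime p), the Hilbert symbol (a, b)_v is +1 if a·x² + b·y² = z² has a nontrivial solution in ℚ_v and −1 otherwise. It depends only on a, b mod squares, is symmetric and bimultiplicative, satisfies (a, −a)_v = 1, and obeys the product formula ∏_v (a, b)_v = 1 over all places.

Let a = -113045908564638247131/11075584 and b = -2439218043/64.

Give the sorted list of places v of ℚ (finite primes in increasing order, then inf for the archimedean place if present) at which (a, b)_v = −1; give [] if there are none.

(a, b) ≡ (-19, -30113803) mod (ℚ^×)²; places V = {2, 3, 13, 19, 29, 31, 41, 43, ∞}.
(a,b)_19: α=3, u≡15; β=1, v≡9 (mod 19); (15|19)=-1, (9|19)=+1; sign (−1)^1·-1^1·+1^3 = +1.
(a,b)_3: α=8, u≡2; β=4, v≡2 (mod 3); (2|3)=-1, (2|3)=-1; sign (−1)^0·-1^4·-1^8 = +1.
(a,b)_29: α=2, u≡27; β=1, v≡4 (mod 29); (27|29)=-1, (4|29)=+1; sign (−1)^0·-1^1·+1^2 = -1.
(a,b)_∞: sgn(-19)=−, sgn(-30113803)=−, so -1.
(a,b)_31: α=2, u≡24; β=1, v≡13 (mod 31); (24|31)=-1, (13|31)=-1; sign (−1)^0·-1^1·-1^2 = -1.
(a,b)_13: α=-2, u≡5; β=0, v≡2 (mod 13); (5|13)=-1, (2|13)=-1; sign (−1)^0·-1^0·-1^-2 = +1.
(a,b)_2: α=-16, β=-6; u≡5, v≡5 (mod 8); ε(u)ε(v)=0·0, αω(v)=-16·1, βω(u)=-6·1; sum ≡ 0  ⇒  +1.
(a,b)_41: α=2, u≡28; β=1, v≡20 (mod 41); (28|41)=-1, (20|41)=+1; sign (−1)^0·-1^1·+1^2 = -1.
(a,b)_43: α=2, u≡38; β=1, v≡28 (mod 43); (38|43)=+1, (28|43)=-1; sign (−1)^0·+1^1·-1^2 = +1.
Ram(-19, -30113803) = {29, 31, 41, ∞}; no ℚ_29-point on the conic.

[29, 31, 41, inf]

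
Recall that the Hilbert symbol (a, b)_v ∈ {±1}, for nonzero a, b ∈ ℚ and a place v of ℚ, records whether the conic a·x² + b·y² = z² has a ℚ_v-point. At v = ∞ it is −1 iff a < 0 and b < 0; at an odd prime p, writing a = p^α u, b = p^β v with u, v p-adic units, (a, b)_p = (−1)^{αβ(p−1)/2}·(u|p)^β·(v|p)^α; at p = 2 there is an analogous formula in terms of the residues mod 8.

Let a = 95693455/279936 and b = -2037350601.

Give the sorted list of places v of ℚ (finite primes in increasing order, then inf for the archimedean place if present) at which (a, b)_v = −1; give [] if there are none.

(a, b) ≡ (8970, -1339481) mod (ℚ^×)²; places V = {2, 3, 5, 11, 13, 17, 19, 23, 29, ∞}.
(a,b)_2: α=-7, β=0; u≡5, v≡7 (mod 8); ε(u)ε(v)=0·1, αω(v)=-7·0, βω(u)=0·1; sum ≡ 0  ⇒  +1.
(a,b)_23: α=3, u≡15; β=0, v≡2 (mod 23); (15|23)=-1, (2|23)=+1; sign (−1)^0·-1^0·+1^3 = +1.
(a,b)_11: α=2, u≡4; β=1, v≡8 (mod 11); (4|11)=+1, (8|11)=-1; sign (−1)^0·+1^1·-1^2 = +1.
(a,b)_3: α=-7, u≡2; β=2, v≡1 (mod 3); (2|3)=-1, (1|3)=+1; sign (−1)^0·-1^2·+1^-7 = +1.
(a,b)_∞: sgn(8970)=+, sgn(-1339481)=−, so +1.
(a,b)_17: α=0, u≡7; β=1, v≡16 (mod 17); (7|17)=-1, (16|17)=+1; sign (−1)^0·-1^1·+1^0 = -1.
(a,b)_19: α=0, u≡14; β=1, v≡10 (mod 19); (14|19)=-1, (10|19)=-1; sign (−1)^0·-1^1·-1^0 = -1.
(a,b)_5: α=1, u≡1; β=0, v≡4 (mod 5); (1|5)=+1, (4|5)=+1; sign (−1)^0·+1^0·+1^1 = +1.
(a,b)_13: α=1, u≡12; β=3, v≡9 (mod 13); (12|13)=+1, (9|13)=+1; sign (−1)^0·+1^3·+1^1 = +1.
(a,b)_29: α=0, u≡20; β=1, v≡17 (mod 29); (20|29)=+1, (17|29)=-1; sign (−1)^0·+1^1·-1^0 = +1.
Ram(8970, -1339481) = {17, 19}; no ℚ_17-point on the conic.

[17, 19]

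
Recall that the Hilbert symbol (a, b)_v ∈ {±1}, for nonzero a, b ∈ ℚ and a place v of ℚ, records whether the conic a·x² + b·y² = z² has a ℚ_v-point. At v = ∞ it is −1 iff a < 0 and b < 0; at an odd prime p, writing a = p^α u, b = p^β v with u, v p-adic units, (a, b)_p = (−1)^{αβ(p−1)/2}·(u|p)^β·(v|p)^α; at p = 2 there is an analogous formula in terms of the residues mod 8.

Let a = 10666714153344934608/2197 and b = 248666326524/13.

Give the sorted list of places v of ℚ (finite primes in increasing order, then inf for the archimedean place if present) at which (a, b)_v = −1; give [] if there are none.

Mod squares: a ≡ 75361, b ≡ 323323. Check v ∈ {∞, 2, 3, 7, 11, 13, 17, 19, 31}.
v=31: a=31^3·(≡29), b=31^2·(≡6) mod 31; (29|31)=-1, (6|31)=-1; (−1)^{3·2·15}·(-1)^2·(-1)^3 = -1.
v=13: a=13^-3·(≡1), b=13^-1·(≡5) mod 13; (1|13)=+1, (5|13)=-1; (−1)^{-3·-1·6}·(+1)^-1·(-1)^-3 = -1.
v=11: a=11^1·(≡9), b=11^1·(≡9) mod 11; (9|11)=+1, (9|11)=+1; (−1)^{1·1·5}·(+1)^1·(+1)^1 = -1.
v=19: a=19^2·(≡5), b=19^1·(≡15) mod 19; (5|19)=+1, (15|19)=-1; (−1)^{2·1·9}·(+1)^1·(-1)^2 = +1.
v=7: a=7^2·(≡3), b=7^1·(≡5) mod 7; (3|7)=-1, (5|7)=-1; (−1)^{2·1·3}·(-1)^1·(-1)^2 = -1.
v=2: v_2(a)=4, v_2(b)=2; units ≡ 1, 3 (mod 8); ε·ε+αω+βω = 0·1+4·1+2·0 ≡ 0  ⇒  (a,b)_2 = +1.
v=∞: 75361 > 0 and 323323 > 0  ⇒  (a,b)_∞ = +1.
v=17: a=17^5·(≡13), b=17^3·(≡4) mod 17; (13|17)=+1, (4|17)=+1; (−1)^{5·3·8}·(+1)^3·(+1)^5 = +1.
v=3: a=3^4·(≡1), b=3^2·(≡1) mod 3; (1|3)=+1, (1|3)=+1; (−1)^{4·2·1}·(+1)^2·(+1)^4 = +1.
(75361, 323323 / ℚ) ramifies at {7, 11, 13, 31}: a division algebra.

[7, 11, 13, 31]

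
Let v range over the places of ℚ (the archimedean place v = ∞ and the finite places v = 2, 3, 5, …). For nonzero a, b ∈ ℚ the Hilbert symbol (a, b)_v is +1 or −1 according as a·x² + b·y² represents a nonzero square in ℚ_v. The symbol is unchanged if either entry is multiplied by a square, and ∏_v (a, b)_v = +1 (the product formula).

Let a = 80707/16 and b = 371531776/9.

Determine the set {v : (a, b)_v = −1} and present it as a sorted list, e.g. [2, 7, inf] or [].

Mod squares: a ≡ 667, b ≡ 90706. Check v ∈ {∞, 2, 3, 7, 11, 19, 23, 29, 31}.
v=23: a=23^1·(≡8), b=23^0·(≡14) mod 23; (8|23)=+1, (14|23)=-1; (−1)^{1·0·11}·(+1)^0·(-1)^1 = -1.
v=∞: 667 > 0 and 90706 > 0  ⇒  (a,b)_∞ = +1.
v=11: a=11^2·(≡8), b=11^1·(≡8) mod 11; (8|11)=-1, (8|11)=-1; (−1)^{2·1·5}·(-1)^1·(-1)^2 = -1.
v=31: a=31^0·(≡28), b=31^1·(≡26) mod 31; (28|31)=+1, (26|31)=-1; (−1)^{0·1·15}·(+1)^1·(-1)^0 = +1.
v=19: a=19^0·(≡8), b=19^1·(≡4) mod 19; (8|19)=-1, (4|19)=+1; (−1)^{0·1·9}·(-1)^1·(+1)^0 = -1.
v=2: v_2(a)=-4, v_2(b)=13; units ≡ 3, 1 (mod 8); ε·ε+αω+βω = 1·0+-4·0+13·1 ≡ 1  ⇒  (a,b)_2 = -1.
v=3: a=3^0·(≡1), b=3^-2·(≡1) mod 3; (1|3)=+1, (1|3)=+1; (−1)^{0·-2·1}·(+1)^-2·(+1)^0 = +1.
v=7: a=7^0·(≡2), b=7^1·(≡4) mod 7; (2|7)=+1, (4|7)=+1; (−1)^{0·1·3}·(+1)^1·(+1)^0 = +1.
v=29: a=29^1·(≡9), b=29^0·(≡5) mod 29; (9|29)=+1, (5|29)=+1; (−1)^{1·0·14}·(+1)^0·(+1)^1 = +1.
(667, 90706 / ℚ) ramifies at {2, 11, 19, 23}: a division algebra.

[2, 11, 19, 23]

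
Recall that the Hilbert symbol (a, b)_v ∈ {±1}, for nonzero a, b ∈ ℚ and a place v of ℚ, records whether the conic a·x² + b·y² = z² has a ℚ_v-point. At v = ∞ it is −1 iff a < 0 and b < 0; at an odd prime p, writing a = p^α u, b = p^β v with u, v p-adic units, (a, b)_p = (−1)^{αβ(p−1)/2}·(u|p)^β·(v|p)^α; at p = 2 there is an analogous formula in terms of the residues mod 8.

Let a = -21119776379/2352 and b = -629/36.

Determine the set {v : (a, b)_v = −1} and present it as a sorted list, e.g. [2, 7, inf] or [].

[2, 13, 31, inf]

Mod squares: a ≡ -1297257, b ≡ -629. Check v ∈ {∞, 2, 3, 7, 13, 17, 29, 31, 37}.
v=31: a=31^1·(≡27), b=31^0·(≡23) mod 31; (27|31)=-1, (23|31)=-1; (−1)^{1·0·15}·(-1)^0·(-1)^1 = -1.
v=13: a=13^3·(≡1), b=13^0·(≡6) mod 13; (1|13)=+1, (6|13)=-1; (−1)^{3·0·6}·(+1)^0·(-1)^3 = -1.
v=29: a=29^1·(≡11), b=29^0·(≡22) mod 29; (11|29)=-1, (22|29)=+1; (−1)^{1·0·14}·(-1)^0·(+1)^1 = +1.
v=∞: -1297257 < 0 and -629 < 0  ⇒  (a,b)_∞ = -1.
v=37: a=37^1·(≡2), b=37^1·(≡17) mod 37; (2|37)=-1, (17|37)=-1; (−1)^{1·1·18}·(-1)^1·(-1)^1 = +1.
v=2: v_2(a)=-4, v_2(b)=-2; units ≡ 7, 3 (mod 8); ε·ε+αω+βω = 1·1+-4·1+-2·0 ≡ 1  ⇒  (a,b)_2 = -1.
v=17: a=17^2·(≡4), b=17^1·(≡7) mod 17; (4|17)=+1, (7|17)=-1; (−1)^{2·1·8}·(+1)^1·(-1)^2 = +1.
v=7: a=7^-2·(≡2), b=7^0·(≡1) mod 7; (2|7)=+1, (1|7)=+1; (−1)^{-2·0·3}·(+1)^0·(+1)^-2 = +1.
v=3: a=3^-1·(≡1), b=3^-2·(≡1) mod 3; (1|3)=+1, (1|3)=+1; (−1)^{-1·-2·1}·(+1)^-2·(+1)^-1 = +1.
|Ram(-1297257, -629)| = 4, even; anisotropic at {2, 13, 31, ∞}.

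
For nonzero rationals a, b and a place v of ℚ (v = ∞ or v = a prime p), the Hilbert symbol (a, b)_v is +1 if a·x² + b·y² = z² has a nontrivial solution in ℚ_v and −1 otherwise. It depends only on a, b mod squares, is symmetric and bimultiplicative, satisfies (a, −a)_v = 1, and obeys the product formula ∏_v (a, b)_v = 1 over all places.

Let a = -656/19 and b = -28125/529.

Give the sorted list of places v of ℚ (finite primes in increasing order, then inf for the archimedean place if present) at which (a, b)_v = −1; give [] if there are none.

Mod squares: a ≡ -779, b ≡ -5. Check v ∈ {∞, 2, 3, 5, 19, 23, 41}.
v=∞: -779 < 0 and -5 < 0  ⇒  (a,b)_∞ = -1.
v=2: v_2(a)=4, v_2(b)=0; units ≡ 5, 3 (mod 8); ε·ε+αω+βω = 0·1+4·1+0·1 ≡ 0  ⇒  (a,b)_2 = +1.
v=3: a=3^0·(≡1), b=3^2·(≡1) mod 3; (1|3)=+1, (1|3)=+1; (−1)^{0·2·1}·(+1)^2·(+1)^0 = +1.
v=23: a=23^0·(≡3), b=23^-2·(≡4) mod 23; (3|23)=+1, (4|23)=+1; (−1)^{0·-2·11}·(+1)^-2·(+1)^0 = +1.
v=5: a=5^0·(≡1), b=5^5·(≡4) mod 5; (1|5)=+1, (4|5)=+1; (−1)^{0·5·2}·(+1)^5·(+1)^0 = +1.
v=19: a=19^-1·(≡9), b=19^0·(≡8) mod 19; (9|19)=+1, (8|19)=-1; (−1)^{-1·0·9}·(+1)^0·(-1)^-1 = -1.
v=41: a=41^1·(≡38), b=41^0·(≡10) mod 41; (38|41)=-1, (10|41)=+1; (−1)^{1·0·20}·(-1)^0·(+1)^1 = +1.
(-779, -5 / ℚ) ramifies at {19, ∞}: a division algebra.

[19, inf]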